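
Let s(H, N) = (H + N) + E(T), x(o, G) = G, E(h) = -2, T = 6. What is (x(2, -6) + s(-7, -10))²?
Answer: 625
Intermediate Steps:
s(H, N) = -2 + H + N (s(H, N) = (H + N) - 2 = -2 + H + N)
(x(2, -6) + s(-7, -10))² = (-6 + (-2 - 7 - 10))² = (-6 - 19)² = (-25)² = 625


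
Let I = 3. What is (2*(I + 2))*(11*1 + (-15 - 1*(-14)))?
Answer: 100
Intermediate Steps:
(2*(I + 2))*(11*1 + (-15 - 1*(-14))) = (2*(3 + 2))*(11*1 + (-15 - 1*(-14))) = (2*5)*(11 + (-15 + 14)) = 10*(11 - 1) = 10*10 = 100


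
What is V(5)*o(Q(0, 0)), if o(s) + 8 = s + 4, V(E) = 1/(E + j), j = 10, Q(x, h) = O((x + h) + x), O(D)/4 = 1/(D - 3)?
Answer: -16/45 ≈ -0.35556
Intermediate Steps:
O(D) = 4/(-3 + D) (O(D) = 4/(D - 3) = 4/(-3 + D))
Q(x, h) = 4/(-3 + h + 2*x) (Q(x, h) = 4/(-3 + ((x + h) + x)) = 4/(-3 + ((h + x) + x)) = 4/(-3 + (h + 2*x)) = 4/(-3 + h + 2*x))
V(E) = 1/(10 + E) (V(E) = 1/(E + 10) = 1/(10 + E))
o(s) = -4 + s (o(s) = -8 + (s + 4) = -8 + (4 + s) = -4 + s)
V(5)*o(Q(0, 0)) = (-4 + 4/(-3 + 0 + 2*0))/(10 + 5) = (-4 + 4/(-3 + 0 + 0))/15 = (-4 + 4/(-3))/15 = (-4 + 4*(-⅓))/15 = (-4 - 4/3)/15 = (1/15)*(-16/3) = -16/45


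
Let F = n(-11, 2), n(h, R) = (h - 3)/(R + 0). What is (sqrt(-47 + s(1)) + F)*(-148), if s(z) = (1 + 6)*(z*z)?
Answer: 1036 - 296*I*sqrt(10) ≈ 1036.0 - 936.03*I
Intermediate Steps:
s(z) = 7*z**2
n(h, R) = (-3 + h)/R
F = -7 (F = (-3 - 11)/2 = (1/2)*(-14) = -7)
(sqrt(-47 + s(1)) + F)*(-148) = (sqrt(-47 + 7*1**2) - 7)*(-148) = (sqrt(-47 + 7*1) - 7)*(-148) = (sqrt(-47 + 7) - 7)*(-148) = (sqrt(-40) - 7)*(-148) = (2*I*sqrt(10) - 7)*(-148) = (-7 + 2*I*sqrt(10))*(-148) = 1036 - 296*I*sqrt(10)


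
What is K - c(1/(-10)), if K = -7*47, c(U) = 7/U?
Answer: -259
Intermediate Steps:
K = -329
K - c(1/(-10)) = -329 - 7/(1/(-10)) = -329 - 7/(-1/10) = -329 - 7*(-10) = -329 - 1*(-70) = -329 + 70 = -259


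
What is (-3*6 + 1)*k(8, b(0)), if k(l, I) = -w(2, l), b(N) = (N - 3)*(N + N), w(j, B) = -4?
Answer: -68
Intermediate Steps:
b(N) = 2*N*(-3 + N) (b(N) = (-3 + N)*(2*N) = 2*N*(-3 + N))
k(l, I) = 4 (k(l, I) = -1*(-4) = 4)
(-3*6 + 1)*k(8, b(0)) = (-3*6 + 1)*4 = (-18 + 1)*4 = -17*4 = -68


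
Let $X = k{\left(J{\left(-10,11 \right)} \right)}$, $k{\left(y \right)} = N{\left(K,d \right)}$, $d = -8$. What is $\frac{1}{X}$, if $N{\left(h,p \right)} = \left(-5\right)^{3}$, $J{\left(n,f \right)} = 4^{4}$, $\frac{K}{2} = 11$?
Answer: $- \frac{1}{125} \approx -0.008$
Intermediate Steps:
$K = 22$ ($K = 2 \cdot 11 = 22$)
$J{\left(n,f \right)} = 256$
$N{\left(h,p \right)} = -125$
$k{\left(y \right)} = -125$
$X = -125$
$\frac{1}{X} = \frac{1}{-125} = - \frac{1}{125}$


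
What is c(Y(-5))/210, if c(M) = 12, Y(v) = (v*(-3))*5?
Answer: 2/35 ≈ 0.057143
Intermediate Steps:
Y(v) = -15*v (Y(v) = -3*v*5 = -15*v)
c(Y(-5))/210 = 12/210 = 12*(1/210) = 2/35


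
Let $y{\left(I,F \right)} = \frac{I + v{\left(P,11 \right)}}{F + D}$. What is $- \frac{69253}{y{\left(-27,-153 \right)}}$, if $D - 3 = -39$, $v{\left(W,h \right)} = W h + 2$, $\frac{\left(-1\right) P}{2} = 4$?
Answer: $- \frac{13088817}{113} \approx -1.1583 \cdot 10^{5}$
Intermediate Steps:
$P = -8$ ($P = \left(-2\right) 4 = -8$)
$v{\left(W,h \right)} = 2 + W h$
$D = -36$ ($D = 3 - 39 = -36$)
$y{\left(I,F \right)} = \frac{-86 + I}{-36 + F}$ ($y{\left(I,F \right)} = \frac{I + \left(2 - 88\right)}{F - 36} = \frac{I + \left(2 - 88\right)}{-36 + F} = \frac{I - 86}{-36 + F} = \frac{-86 + I}{-36 + F}$)
$- \frac{69253}{y{\left(-27,-153 \right)}} = - \frac{69253}{\frac{1}{-36 - 153} \left(-86 - 27\right)} = - \frac{69253}{\frac{1}{-189} \left(-113\right)} = - \frac{69253}{\left(- \frac{1}{189}\right) \left(-113\right)} = - \frac{69253}{\frac{113}{189}} = \left(-69253\right) \frac{189}{113} = - \frac{13088817}{113}$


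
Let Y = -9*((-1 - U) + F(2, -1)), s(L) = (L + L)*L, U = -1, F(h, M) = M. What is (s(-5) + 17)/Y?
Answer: 67/9 ≈ 7.4444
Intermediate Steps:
s(L) = 2*L**2 (s(L) = (2*L)*L = 2*L**2)
Y = 9 (Y = -9*((-1 - 1*(-1)) - 1) = -9*((-1 + 1) - 1) = -9*(0 - 1) = -9*(-1) = 9)
(s(-5) + 17)/Y = (2*(-5)**2 + 17)/9 = (2*25 + 17)*(1/9) = (50 + 17)*(1/9) = 67*(1/9) = 67/9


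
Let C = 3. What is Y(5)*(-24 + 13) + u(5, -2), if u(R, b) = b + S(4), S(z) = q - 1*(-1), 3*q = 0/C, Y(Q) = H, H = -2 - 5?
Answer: 76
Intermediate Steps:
H = -7
Y(Q) = -7
q = 0 (q = (0/3)/3 = (0*(1/3))/3 = (1/3)*0 = 0)
S(z) = 1 (S(z) = 0 - 1*(-1) = 0 + 1 = 1)
u(R, b) = 1 + b (u(R, b) = b + 1 = 1 + b)
Y(5)*(-24 + 13) + u(5, -2) = -7*(-24 + 13) + (1 - 2) = -7*(-11) - 1 = 77 - 1 = 76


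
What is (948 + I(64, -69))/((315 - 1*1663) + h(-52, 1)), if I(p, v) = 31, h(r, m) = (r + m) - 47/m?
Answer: -979/1446 ≈ -0.67704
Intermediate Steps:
h(r, m) = m + r - 47/m (h(r, m) = (m + r) - 47/m = m + r - 47/m)
(948 + I(64, -69))/((315 - 1*1663) + h(-52, 1)) = (948 + 31)/((315 - 1*1663) + (1 - 52 - 47/1)) = 979/((315 - 1663) + (1 - 52 - 47*1)) = 979/(-1348 + (1 - 52 - 47)) = 979/(-1348 - 98) = 979/(-1446) = 979*(-1/1446) = -979/1446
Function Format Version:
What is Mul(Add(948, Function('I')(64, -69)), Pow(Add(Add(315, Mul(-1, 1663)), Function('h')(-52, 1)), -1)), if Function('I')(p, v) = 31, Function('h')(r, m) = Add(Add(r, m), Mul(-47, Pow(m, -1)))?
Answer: Rational(-979, 1446) ≈ -0.67704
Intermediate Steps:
Function('h')(r, m) = Add(m, r, Mul(-47, Pow(m, -1))) (Function('h')(r, m) = Add(Add(m, r), Mul(-47, Pow(m, -1))) = Add(m, r, Mul(-47, Pow(m, -1))))
Mul(Add(948, Function('I')(64, -69)), Pow(Add(Add(315, Mul(-1, 1663)), Function('h')(-52, 1)), -1)) = Mul(Add(948, 31), Pow(Add(Add(315, Mul(-1, 1663)), Add(1, -52, Mul(-47, Pow(1, -1)))), -1)) = Mul(979, Pow(Add(Add(315, -1663), Add(1, -52, Mul(-47, 1))), -1)) = Mul(979, Pow(Add(-1348, Add(1, -52, -47)), -1)) = Mul(979, Pow(Add(-1348, -98), -1)) = Mul(979, Pow(-1446, -1)) = Mul(979, Rational(-1, 1446)) = Rational(-979, 1446)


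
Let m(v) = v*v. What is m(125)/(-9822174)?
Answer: -15625/9822174 ≈ -0.0015908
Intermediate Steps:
m(v) = v²
m(125)/(-9822174) = 125²/(-9822174) = 15625*(-1/9822174) = -15625/9822174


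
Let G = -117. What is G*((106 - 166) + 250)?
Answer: -22230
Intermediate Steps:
G*((106 - 166) + 250) = -117*((106 - 166) + 250) = -117*(-60 + 250) = -117*190 = -22230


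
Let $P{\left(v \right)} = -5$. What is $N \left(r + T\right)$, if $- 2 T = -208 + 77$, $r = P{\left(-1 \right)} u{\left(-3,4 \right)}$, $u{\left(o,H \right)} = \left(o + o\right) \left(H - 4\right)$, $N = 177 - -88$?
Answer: $\frac{34715}{2} \approx 17358.0$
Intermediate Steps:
$N = 265$ ($N = 177 + 88 = 265$)
$u{\left(o,H \right)} = 2 o \left(-4 + H\right)$
$r = 0$ ($r = - 5 \cdot 2 \left(-3\right) \left(-4 + 4\right) = - 5 \cdot 2 \left(-3\right) 0 = \left(-5\right) 0 = 0$)
$T = \frac{131}{2}$ ($T = - \frac{-208 + 77}{2} = \left(- \frac{1}{2}\right) \left(-131\right) = \frac{131}{2} \approx 65.5$)
$N \left(r + T\right) = 265 \left(0 + \frac{131}{2}\right) = 265 \cdot \frac{131}{2} = \frac{34715}{2}$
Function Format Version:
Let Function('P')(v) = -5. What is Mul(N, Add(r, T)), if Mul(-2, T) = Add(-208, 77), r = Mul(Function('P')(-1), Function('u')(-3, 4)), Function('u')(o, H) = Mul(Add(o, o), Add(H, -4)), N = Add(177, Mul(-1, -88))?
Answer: Rational(34715, 2) ≈ 17358.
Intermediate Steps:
N = 265 (N = Add(177, 88) = 265)
Function('u')(o, H) = Mul(2, o, Add(-4, H)) (Function('u')(o, H) = Mul(Mul(2, o), Add(-4, H)) = Mul(2, o, Add(-4, H)))
r = 0 (r = Mul(-5, Mul(2, -3, Add(-4, 4))) = Mul(-5, Mul(2, -3, 0)) = Mul(-5, 0) = 0)
T = Rational(131, 2) (T = Mul(Rational(-1, 2), Add(-208, 77)) = Mul(Rational(-1, 2), -131) = Rational(131, 2) ≈ 65.500)
Mul(N, Add(r, T)) = Mul(265, Add(0, Rational(131, 2))) = Mul(265, Rational(131, 2)) = Rational(34715, 2)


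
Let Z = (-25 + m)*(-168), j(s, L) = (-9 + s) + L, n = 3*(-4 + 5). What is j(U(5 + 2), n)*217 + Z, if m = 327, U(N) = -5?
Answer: -53123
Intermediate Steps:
n = 3 (n = 3*1 = 3)
j(s, L) = -9 + L + s
Z = -50736 (Z = (-25 + 327)*(-168) = 302*(-168) = -50736)
j(U(5 + 2), n)*217 + Z = (-9 + 3 - 5)*217 - 50736 = -11*217 - 50736 = -2387 - 50736 = -53123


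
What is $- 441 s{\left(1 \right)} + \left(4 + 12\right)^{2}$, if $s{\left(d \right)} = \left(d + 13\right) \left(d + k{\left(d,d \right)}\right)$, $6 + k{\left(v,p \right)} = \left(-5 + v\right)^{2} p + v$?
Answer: $-73832$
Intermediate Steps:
$k{\left(v,p \right)} = -6 + v + p \left(-5 + v\right)^{2}$ ($k{\left(v,p \right)} = -6 + \left(\left(-5 + v\right)^{2} p + v\right) = -6 + \left(p \left(-5 + v\right)^{2} + v\right) = -6 + \left(v + p \left(-5 + v\right)^{2}\right) = -6 + v + p \left(-5 + v\right)^{2}$)
$s{\left(d \right)} = \left(13 + d\right) \left(-6 + 2 d + d \left(-5 + d\right)^{2}\right)$ ($s{\left(d \right)} = \left(d + 13\right) \left(d + \left(-6 + d + d \left(-5 + d\right)^{2}\right)\right) = \left(13 + d\right) \left(-6 + 2 d + d \left(-5 + d\right)^{2}\right)$)
$- 441 s{\left(1 \right)} + \left(4 + 12\right)^{2} = - 441 \left(-78 + 1^{4} - 103 \cdot 1^{2} + 3 \cdot 1^{3} + 345 \cdot 1\right) + \left(4 + 12\right)^{2} = - 441 \left(-78 + 1 - 103 + 3 \cdot 1 + 345\right) + 16^{2} = - 441 \left(-78 + 1 - 103 + 3 + 345\right) + 256 = \left(-441\right) 168 + 256 = -74088 + 256 = -73832$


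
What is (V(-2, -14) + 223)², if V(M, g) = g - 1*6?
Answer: 41209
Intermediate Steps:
V(M, g) = -6 + g (V(M, g) = g - 6 = -6 + g)
(V(-2, -14) + 223)² = ((-6 - 14) + 223)² = (-20 + 223)² = 203² = 41209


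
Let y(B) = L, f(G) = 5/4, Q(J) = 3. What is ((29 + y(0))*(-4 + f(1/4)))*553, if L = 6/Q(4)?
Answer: -188573/4 ≈ -47143.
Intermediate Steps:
f(G) = 5/4 (f(G) = 5*(1/4) = 5/4)
L = 2 (L = 6/3 = 6*(1/3) = 2)
y(B) = 2
((29 + y(0))*(-4 + f(1/4)))*553 = ((29 + 2)*(-4 + 5/4))*553 = (31*(-11/4))*553 = -341/4*553 = -188573/4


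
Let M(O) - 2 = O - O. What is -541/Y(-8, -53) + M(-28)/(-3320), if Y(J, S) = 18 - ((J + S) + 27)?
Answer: -56132/5395 ≈ -10.404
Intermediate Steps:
M(O) = 2 (M(O) = 2 + (O - O) = 2 + 0 = 2)
Y(J, S) = -9 - J - S (Y(J, S) = 18 - (27 + J + S) = 18 + (-27 - J - S) = -9 - J - S)
-541/Y(-8, -53) + M(-28)/(-3320) = -541/(-9 - 1*(-8) - 1*(-53)) + 2/(-3320) = -541/(-9 + 8 + 53) + 2*(-1/3320) = -541/52 - 1/1660 = -56132/5395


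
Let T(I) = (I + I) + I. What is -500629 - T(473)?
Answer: -502048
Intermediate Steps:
T(I) = 3*I (T(I) = 2*I + I = 3*I)
-500629 - T(473) = -500629 - 3*473 = -500629 - 1*1419 = -500629 - 1419 = -502048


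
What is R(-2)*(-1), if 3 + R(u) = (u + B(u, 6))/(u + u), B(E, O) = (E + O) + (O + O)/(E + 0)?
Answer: 2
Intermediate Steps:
B(E, O) = E + O + 2*O/E (B(E, O) = (E + O) + (2*O)/E = (E + O) + 2*O/E = E + O + 2*O/E)
R(u) = -3 + (6 + 2*u + 12/u)/(2*u) (R(u) = -3 + (u + (u + 6 + 2*6/u))/(u + u) = -3 + (u + (u + 6 + 12/u))/((2*u)) = -3 + (u + (6 + u + 12/u))*(1/(2*u)) = -3 + (6 + 2*u + 12/u)*(1/(2*u)) = -3 + (6 + 2*u + 12/u)/(2*u))
R(-2)*(-1) = (-2 + 3/(-2) + 6/(-2)**2)*(-1) = (-2 + 3*(-1/2) + 6*(1/4))*(-1) = (-2 - 3/2 + 3/2)*(-1) = -2*(-1) = 2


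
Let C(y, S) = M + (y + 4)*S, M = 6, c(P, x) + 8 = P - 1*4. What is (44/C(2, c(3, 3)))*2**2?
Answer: -11/3 ≈ -3.6667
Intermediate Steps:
c(P, x) = -12 + P (c(P, x) = -8 + (P - 1*4) = -8 + (P - 4) = -8 + (-4 + P) = -12 + P)
C(y, S) = 6 + S*(4 + y) (C(y, S) = 6 + (y + 4)*S = 6 + (4 + y)*S = 6 + S*(4 + y))
(44/C(2, c(3, 3)))*2**2 = (44/(6 + 4*(-12 + 3) + (-12 + 3)*2))*2**2 = (44/(6 + 4*(-9) - 9*2))*4 = (44/(6 - 36 - 18))*4 = (44/(-48))*4 = (44*(-1/48))*4 = -11/12*4 = -11/3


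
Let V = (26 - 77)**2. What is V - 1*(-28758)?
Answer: 31359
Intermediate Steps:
V = 2601 (V = (-51)**2 = 2601)
V - 1*(-28758) = 2601 - 1*(-28758) = 2601 + 28758 = 31359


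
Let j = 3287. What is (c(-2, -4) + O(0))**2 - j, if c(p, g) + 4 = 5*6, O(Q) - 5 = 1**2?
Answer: -2263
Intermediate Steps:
O(Q) = 6 (O(Q) = 5 + 1**2 = 5 + 1 = 6)
c(p, g) = 26 (c(p, g) = -4 + 5*6 = -4 + 30 = 26)
(c(-2, -4) + O(0))**2 - j = (26 + 6)**2 - 1*3287 = 32**2 - 3287 = 1024 - 3287 = -2263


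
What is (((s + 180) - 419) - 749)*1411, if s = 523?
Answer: -656115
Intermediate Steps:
(((s + 180) - 419) - 749)*1411 = (((523 + 180) - 419) - 749)*1411 = ((703 - 419) - 749)*1411 = (284 - 749)*1411 = -465*1411 = -656115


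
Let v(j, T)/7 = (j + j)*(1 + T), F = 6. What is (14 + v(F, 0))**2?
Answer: 9604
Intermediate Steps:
v(j, T) = 14*j*(1 + T) (v(j, T) = 7*((j + j)*(1 + T)) = 7*((2*j)*(1 + T)) = 7*(2*j*(1 + T)) = 14*j*(1 + T))
(14 + v(F, 0))**2 = (14 + 14*6*(1 + 0))**2 = (14 + 14*6*1)**2 = (14 + 84)**2 = 98**2 = 9604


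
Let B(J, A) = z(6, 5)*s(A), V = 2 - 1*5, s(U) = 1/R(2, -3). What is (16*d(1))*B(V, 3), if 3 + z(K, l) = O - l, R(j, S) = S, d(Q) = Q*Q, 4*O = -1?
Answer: 44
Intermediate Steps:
O = -1/4 (O = (1/4)*(-1) = -1/4 ≈ -0.25000)
d(Q) = Q**2
s(U) = -1/3 (s(U) = 1/(-3) = -1/3)
z(K, l) = -13/4 - l (z(K, l) = -3 + (-1/4 - l) = -13/4 - l)
V = -3 (V = 2 - 5 = -3)
B(J, A) = 11/4 (B(J, A) = (-13/4 - 1*5)*(-1/3) = (-13/4 - 5)*(-1/3) = -33/4*(-1/3) = 11/4)
(16*d(1))*B(V, 3) = (16*1**2)*(11/4) = (16*1)*(11/4) = 16*(11/4) = 44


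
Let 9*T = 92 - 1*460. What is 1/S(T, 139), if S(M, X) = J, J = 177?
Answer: 1/177 ≈ 0.0056497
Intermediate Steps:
T = -368/9 (T = (92 - 1*460)/9 = (92 - 460)/9 = (1/9)*(-368) = -368/9 ≈ -40.889)
S(M, X) = 177
1/S(T, 139) = 1/177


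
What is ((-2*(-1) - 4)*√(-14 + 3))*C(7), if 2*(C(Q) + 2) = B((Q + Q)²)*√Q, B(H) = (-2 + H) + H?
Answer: I*√11*(4 - 390*√7) ≈ -3409.0*I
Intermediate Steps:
B(H) = -2 + 2*H
C(Q) = -2 + √Q*(-2 + 8*Q²)/2 (C(Q) = -2 + ((-2 + 2*(Q + Q)²)*√Q)/2 = -2 + ((-2 + 2*(2*Q)²)*√Q)/2 = -2 + ((-2 + 2*(4*Q²))*√Q)/2 = -2 + ((-2 + 8*Q²)*√Q)/2 = -2 + (√Q*(-2 + 8*Q²))/2 = -2 + √Q*(-2 + 8*Q²)/2)
((-2*(-1) - 4)*√(-14 + 3))*C(7) = ((-2*(-1) - 4)*√(-14 + 3))*(-2 + √7*(-1 + 4*7²)) = ((2 - 4)*√(-11))*(-2 + √7*(-1 + 4*49)) = (-2*I*√11)*(-2 + √7*(-1 + 196)) = (-2*I*√11)*(-2 + √7*195) = (-2*I*√11)*(-2 + 195*√7) = -2*I*√11*(-2 + 195*√7)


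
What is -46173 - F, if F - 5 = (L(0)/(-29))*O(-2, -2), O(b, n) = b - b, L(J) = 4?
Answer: -46178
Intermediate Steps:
O(b, n) = 0
F = 5 (F = 5 + (4/(-29))*0 = 5 + (4*(-1/29))*0 = 5 - 4/29*0 = 5 + 0 = 5)
-46173 - F = -46173 - 1*5 = -46173 - 5 = -46178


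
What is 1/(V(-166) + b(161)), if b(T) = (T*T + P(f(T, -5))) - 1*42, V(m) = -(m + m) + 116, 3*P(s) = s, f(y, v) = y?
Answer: 3/79142 ≈ 3.7907e-5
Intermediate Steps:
P(s) = s/3
V(m) = 116 - 2*m (V(m) = -2*m + 116 = 116 - 2*m)
b(T) = -42 + T² + T/3 (b(T) = (T*T + T/3) - 1*42 = (T² + T/3) - 42 = -42 + T² + T/3)
1/(V(-166) + b(161)) = 1/((116 - 2*(-166)) + (-42 + 161² + (⅓)*161)) = 1/((116 + 332) + (-42 + 25921 + 161/3)) = 1/(448 + 77798/3) = 1/(79142/3) = 3/79142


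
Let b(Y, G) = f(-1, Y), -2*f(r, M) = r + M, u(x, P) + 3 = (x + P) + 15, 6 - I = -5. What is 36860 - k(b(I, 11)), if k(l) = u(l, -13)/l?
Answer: 184294/5 ≈ 36859.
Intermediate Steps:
I = 11 (I = 6 - 1*(-5) = 6 + 5 = 11)
u(x, P) = 12 + P + x (u(x, P) = -3 + ((x + P) + 15) = -3 + ((P + x) + 15) = -3 + (15 + P + x) = 12 + P + x)
f(r, M) = -M/2 - r/2 (f(r, M) = -(r + M)/2 = -(M + r)/2 = -M/2 - r/2)
b(Y, G) = ½ - Y/2 (b(Y, G) = -Y/2 - ½*(-1) = -Y/2 + ½ = ½ - Y/2)
k(l) = (-1 + l)/l (k(l) = (12 - 13 + l)/l = (-1 + l)/l)
36860 - k(b(I, 11)) = 36860 - (-1 + (½ - ½*11))/(½ - ½*11) = 36860 - (-1 + (½ - 11/2))/(½ - 11/2) = 36860 - (-1 - 5)/(-5) = 36860 - (-1)*(-6)/5 = 36860 - 1*6/5 = 36860 - 6/5 = 184294/5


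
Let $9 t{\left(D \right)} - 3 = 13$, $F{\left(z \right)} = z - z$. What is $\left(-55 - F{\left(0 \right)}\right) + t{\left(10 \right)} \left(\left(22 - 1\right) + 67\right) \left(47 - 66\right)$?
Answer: $- \frac{27247}{9} \approx -3027.4$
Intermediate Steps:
$F{\left(z \right)} = 0$
$t{\left(D \right)} = \frac{16}{9}$ ($t{\left(D \right)} = \frac{1}{3} + \frac{1}{9} \cdot 13 = \frac{1}{3} + \frac{13}{9} = \frac{16}{9}$)
$\left(-55 - F{\left(0 \right)}\right) + t{\left(10 \right)} \left(\left(22 - 1\right) + 67\right) \left(47 - 66\right) = \left(-55 - 0\right) + \frac{16 \left(\left(22 - 1\right) + 67\right) \left(47 - 66\right)}{9} = \left(-55 + 0\right) + \frac{16 \left(\left(22 - 1\right) + 67\right) \left(-19\right)}{9} = -55 + \frac{16 \left(21 + 67\right) \left(-19\right)}{9} = -55 + \frac{16 \cdot 88 \left(-19\right)}{9} = -55 + \frac{16}{9} \left(-1672\right) = -55 - \frac{26752}{9} = - \frac{27247}{9}$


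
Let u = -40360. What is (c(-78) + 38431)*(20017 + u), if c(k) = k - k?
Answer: -781801833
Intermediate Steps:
c(k) = 0
(c(-78) + 38431)*(20017 + u) = (0 + 38431)*(20017 - 40360) = 38431*(-20343) = -781801833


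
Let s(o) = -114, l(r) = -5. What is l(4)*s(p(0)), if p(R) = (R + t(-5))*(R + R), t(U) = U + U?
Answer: 570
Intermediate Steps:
t(U) = 2*U
p(R) = 2*R*(-10 + R) (p(R) = (R + 2*(-5))*(R + R) = (R - 10)*(2*R) = (-10 + R)*(2*R) = 2*R*(-10 + R))
l(4)*s(p(0)) = -5*(-114) = 570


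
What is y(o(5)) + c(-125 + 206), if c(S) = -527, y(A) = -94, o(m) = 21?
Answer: -621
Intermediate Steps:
y(o(5)) + c(-125 + 206) = -94 - 527 = -621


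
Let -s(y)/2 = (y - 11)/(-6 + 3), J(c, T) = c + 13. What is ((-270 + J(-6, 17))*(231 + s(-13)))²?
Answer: 3197337025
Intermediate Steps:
J(c, T) = 13 + c
s(y) = -22/3 + 2*y/3 (s(y) = -2*(y - 11)/(-6 + 3) = -2*(-11 + y)/(-3) = -2*(-11 + y)*(-1)/3 = -2*(11/3 - y/3) = -22/3 + 2*y/3)
((-270 + J(-6, 17))*(231 + s(-13)))² = ((-270 + (13 - 6))*(231 + (-22/3 + (⅔)*(-13))))² = ((-270 + 7)*(231 + (-22/3 - 26/3)))² = (-263*(231 - 16))² = (-263*215)² = (-56545)² = 3197337025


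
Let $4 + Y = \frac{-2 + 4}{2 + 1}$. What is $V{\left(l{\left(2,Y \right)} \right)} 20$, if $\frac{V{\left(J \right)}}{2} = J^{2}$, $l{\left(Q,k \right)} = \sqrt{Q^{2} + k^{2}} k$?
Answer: $\frac{544000}{81} \approx 6716.0$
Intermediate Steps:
$Y = - \frac{10}{3}$ ($Y = -4 + \frac{-2 + 4}{2 + 1} = -4 + \frac{2}{3} = - \frac{10}{3} \approx -3.3333$)
$l{\left(Q,k \right)} = k \sqrt{Q^{2} + k^{2}}$
$V{\left(J \right)} = 2 J^{2}$
$V{\left(l{\left(2,Y \right)} \right)} 20 = 2 \left(- \frac{10 \sqrt{2^{2} + \left(- \frac{10}{3}\right)^{2}}}{3}\right)^{2} \cdot 20 = 2 \left(- \frac{10 \sqrt{4 + \frac{100}{9}}}{3}\right)^{2} \cdot 20 = 2 \left(- \frac{10 \sqrt{\frac{136}{9}}}{3}\right)^{2} \cdot 20 = 2 \left(- \frac{10 \frac{2 \sqrt{34}}{3}}{3}\right)^{2} \cdot 20 = 2 \left(- \frac{20 \sqrt{34}}{9}\right)^{2} \cdot 20 = 2 \cdot \frac{13600}{81} \cdot 20 = \frac{27200}{81} \cdot 20 = \frac{544000}{81}$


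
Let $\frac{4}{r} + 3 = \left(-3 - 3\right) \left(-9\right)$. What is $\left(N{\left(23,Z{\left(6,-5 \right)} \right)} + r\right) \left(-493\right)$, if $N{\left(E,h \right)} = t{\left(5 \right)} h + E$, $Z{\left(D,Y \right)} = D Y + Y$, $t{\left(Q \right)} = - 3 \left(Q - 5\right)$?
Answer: $- \frac{34133}{3} \approx -11378.0$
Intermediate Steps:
$t{\left(Q \right)} = 15 - 3 Q$ ($t{\left(Q \right)} = - 3 \left(-5 + Q\right) = 15 - 3 Q$)
$Z{\left(D,Y \right)} = Y + D Y$
$N{\left(E,h \right)} = E$ ($N{\left(E,h \right)} = \left(15 - 15\right) h + E = 0 h + E = 0 + E = E$)
$r = \frac{4}{51}$ ($r = \frac{4}{-3 + \left(-3 - 3\right) \left(-9\right)} = \frac{4}{-3 - -54} = \frac{4}{-3 + 54} = \frac{4}{51} \approx 0.078431$)
$\left(N{\left(23,Z{\left(6,-5 \right)} \right)} + r\right) \left(-493\right) = \left(23 + \frac{4}{51}\right) \left(-493\right) = \frac{1177}{51} \left(-493\right) = - \frac{34133}{3}$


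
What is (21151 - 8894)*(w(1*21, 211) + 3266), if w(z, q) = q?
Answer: 42617589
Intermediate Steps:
(21151 - 8894)*(w(1*21, 211) + 3266) = (21151 - 8894)*(211 + 3266) = 12257*3477 = 42617589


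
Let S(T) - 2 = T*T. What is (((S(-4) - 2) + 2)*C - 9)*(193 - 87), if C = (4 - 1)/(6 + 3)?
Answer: -318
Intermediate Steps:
S(T) = 2 + T² (S(T) = 2 + T*T = 2 + T²)
C = ⅓ (C = 3/9 = 3*(⅑) = ⅓ ≈ 0.33333)
(((S(-4) - 2) + 2)*C - 9)*(193 - 87) = ((((2 + (-4)²) - 2) + 2)*(⅓) - 9)*(193 - 87) = ((((2 + 16) - 2) + 2)*(⅓) - 9)*106 = (((18 - 2) + 2)*(⅓) - 9)*106 = ((16 + 2)*(⅓) - 9)*106 = (18*(⅓) - 9)*106 = (6 - 9)*106 = -3*106 = -318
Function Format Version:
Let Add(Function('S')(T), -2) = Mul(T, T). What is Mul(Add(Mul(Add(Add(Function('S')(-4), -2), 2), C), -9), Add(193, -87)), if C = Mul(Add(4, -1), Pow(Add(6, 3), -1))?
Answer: -318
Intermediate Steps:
Function('S')(T) = Add(2, Pow(T, 2)) (Function('S')(T) = Add(2, Mul(T, T)) = Add(2, Pow(T, 2)))
C = Rational(1, 3) (C = Mul(3, Pow(9, -1)) = Mul(3, Rational(1, 9)) = Rational(1, 3) ≈ 0.33333)
Mul(Add(Mul(Add(Add(Function('S')(-4), -2), 2), C), -9), Add(193, -87)) = Mul(Add(Mul(Add(Add(Add(2, Pow(-4, 2)), -2), 2), Rational(1, 3)), -9), Add(193, -87)) = Mul(Add(Mul(Add(Add(Add(2, 16), -2), 2), Rational(1, 3)), -9), 106) = Mul(Add(Mul(Add(Add(18, -2), 2), Rational(1, 3)), -9), 106) = Mul(Add(Mul(Add(16, 2), Rational(1, 3)), -9), 106) = Mul(Add(Mul(18, Rational(1, 3)), -9), 106) = Mul(Add(6, -9), 106) = Mul(-3, 106) = -318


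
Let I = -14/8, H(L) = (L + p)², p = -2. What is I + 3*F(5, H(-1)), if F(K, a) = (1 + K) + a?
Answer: 173/4 ≈ 43.250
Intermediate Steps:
H(L) = (-2 + L)² (H(L) = (L - 2)² = (-2 + L)²)
F(K, a) = 1 + K + a
I = -7/4 (I = -14*⅛ = -7/4 ≈ -1.7500)
I + 3*F(5, H(-1)) = -7/4 + 3*(1 + 5 + (-2 - 1)²) = -7/4 + 3*(1 + 5 + (-3)²) = -7/4 + 3*(1 + 5 + 9) = -7/4 + 3*15 = -7/4 + 45 = 173/4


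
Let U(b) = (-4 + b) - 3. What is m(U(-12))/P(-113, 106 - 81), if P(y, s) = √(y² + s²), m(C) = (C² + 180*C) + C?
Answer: -1539*√13394/6697 ≈ -26.596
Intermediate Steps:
U(b) = -7 + b
m(C) = C² + 181*C
P(y, s) = √(s² + y²)
m(U(-12))/P(-113, 106 - 81) = ((-7 - 12)*(181 + (-7 - 12)))/(√((106 - 81)² + (-113)²)) = (-19*(181 - 19))/(√(25² + 12769)) = (-19*162)/(√(625 + 12769)) = -3078*√13394/13394 = -1539*√13394/6697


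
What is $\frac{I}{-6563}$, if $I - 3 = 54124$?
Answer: $- \frac{54127}{6563} \approx -8.2473$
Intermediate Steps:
$I = 54127$ ($I = 3 + 54124 = 54127$)
$\frac{I}{-6563} = \frac{54127}{-6563} = 54127 \left(- \frac{1}{6563}\right) = - \frac{54127}{6563}$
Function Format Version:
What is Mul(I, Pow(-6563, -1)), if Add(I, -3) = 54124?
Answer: Rational(-54127, 6563) ≈ -8.2473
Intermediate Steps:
I = 54127 (I = Add(3, 54124) = 54127)
Mul(I, Pow(-6563, -1)) = Mul(54127, Pow(-6563, -1)) = Mul(54127, Rational(-1, 6563)) = Rational(-54127, 6563)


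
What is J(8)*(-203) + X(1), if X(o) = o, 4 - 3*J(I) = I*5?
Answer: 2437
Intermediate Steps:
J(I) = 4/3 - 5*I/3 (J(I) = 4/3 - I*5/3 = 4/3 - 5*I/3)
J(8)*(-203) + X(1) = (4/3 - 5/3*8)*(-203) + 1 = (4/3 - 40/3)*(-203) + 1 = -12*(-203) + 1 = 2436 + 1 = 2437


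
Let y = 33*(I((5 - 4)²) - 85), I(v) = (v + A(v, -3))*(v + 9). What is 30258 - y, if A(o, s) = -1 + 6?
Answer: 31083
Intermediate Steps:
A(o, s) = 5
I(v) = (5 + v)*(9 + v) (I(v) = (v + 5)*(v + 9) = (5 + v)*(9 + v))
y = -825 (y = 33*((45 + ((5 - 4)²)² + 14*(5 - 4)²) - 85) = 33*((45 + (1²)² + 14*1²) - 85) = 33*((45 + 1² + 14*1) - 85) = 33*((45 + 1 + 14) - 85) = 33*(60 - 85) = 33*(-25) = -825)
30258 - y = 30258 - 1*(-825) = 30258 + 825 = 31083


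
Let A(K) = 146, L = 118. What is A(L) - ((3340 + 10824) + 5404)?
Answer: -19422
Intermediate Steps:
A(L) - ((3340 + 10824) + 5404) = 146 - ((3340 + 10824) + 5404) = 146 - (14164 + 5404) = 146 - 1*19568 = 146 - 19568 = -19422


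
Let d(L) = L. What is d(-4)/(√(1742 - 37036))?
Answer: 2*I*√35294/17647 ≈ 0.021292*I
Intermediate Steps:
d(-4)/(√(1742 - 37036)) = -4/√(1742 - 37036) = -4*(-I*√35294/35294) = -(-2)*I*√35294/17647 = 2*I*√35294/17647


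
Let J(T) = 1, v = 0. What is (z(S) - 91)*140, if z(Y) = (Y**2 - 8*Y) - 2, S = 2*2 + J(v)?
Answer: -15120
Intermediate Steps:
S = 5 (S = 2*2 + 1 = 4 + 1 = 5)
z(Y) = -2 + Y**2 - 8*Y
(z(S) - 91)*140 = ((-2 + 5**2 - 8*5) - 91)*140 = ((-2 + 25 - 40) - 91)*140 = (-17 - 91)*140 = -108*140 = -15120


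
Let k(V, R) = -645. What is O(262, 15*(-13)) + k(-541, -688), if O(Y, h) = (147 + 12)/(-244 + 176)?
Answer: -44019/68 ≈ -647.34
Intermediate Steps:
O(Y, h) = -159/68 (O(Y, h) = 159/(-68) = 159*(-1/68) = -159/68)
O(262, 15*(-13)) + k(-541, -688) = -159/68 - 645 = -44019/68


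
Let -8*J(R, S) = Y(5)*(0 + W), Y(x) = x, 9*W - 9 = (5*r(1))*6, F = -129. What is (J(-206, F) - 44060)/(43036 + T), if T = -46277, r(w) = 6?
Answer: 352585/25928 ≈ 13.599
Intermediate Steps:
W = 21 (W = 1 + ((5*6)*6)/9 = 1 + (30*6)/9 = 1 + (1/9)*180 = 1 + 20 = 21)
J(R, S) = -105/8 (J(R, S) = -5*(0 + 21)/8 = -5*21/8 = -1/8*105 = -105/8)
(J(-206, F) - 44060)/(43036 + T) = (-105/8 - 44060)/(43036 - 46277) = -352585/8/(-3241) = -352585/8*(-1/3241) = 352585/25928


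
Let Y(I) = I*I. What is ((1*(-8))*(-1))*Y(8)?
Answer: 512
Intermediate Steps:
Y(I) = I²
((1*(-8))*(-1))*Y(8) = ((1*(-8))*(-1))*8² = -8*(-1)*64 = 8*64 = 512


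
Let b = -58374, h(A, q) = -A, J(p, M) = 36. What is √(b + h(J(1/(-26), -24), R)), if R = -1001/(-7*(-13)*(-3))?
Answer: 3*I*√6490 ≈ 241.68*I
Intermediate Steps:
R = 11/3 (R = -1001/(91*(-3)) = -1001/(-273) = -1001*(-1/273) = 11/3 ≈ 3.6667)
√(b + h(J(1/(-26), -24), R)) = √(-58374 - 1*36) = √(-58374 - 36) = √(-58410) = 3*I*√6490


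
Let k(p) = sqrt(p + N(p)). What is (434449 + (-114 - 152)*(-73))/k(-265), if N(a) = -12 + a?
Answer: -453867*I*sqrt(542)/542 ≈ -19495.0*I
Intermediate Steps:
k(p) = sqrt(-12 + 2*p) (k(p) = sqrt(p + (-12 + p)) = sqrt(-12 + 2*p))
(434449 + (-114 - 152)*(-73))/k(-265) = (434449 + (-114 - 152)*(-73))/(sqrt(-12 + 2*(-265))) = (434449 - 266*(-73))/(sqrt(-12 - 530)) = (434449 + 19418)/(sqrt(-542)) = 453867/((I*sqrt(542))) = 453867*(-I*sqrt(542)/542) = -453867*I*sqrt(542)/542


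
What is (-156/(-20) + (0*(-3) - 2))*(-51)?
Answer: -1479/5 ≈ -295.80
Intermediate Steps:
(-156/(-20) + (0*(-3) - 2))*(-51) = (-156*(-1/20) + (0 - 2))*(-51) = (39/5 - 2)*(-51) = (29/5)*(-51) = -1479/5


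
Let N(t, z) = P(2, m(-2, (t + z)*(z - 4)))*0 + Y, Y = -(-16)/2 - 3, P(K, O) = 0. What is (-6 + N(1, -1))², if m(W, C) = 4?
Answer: 1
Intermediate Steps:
Y = 5 (Y = -(-16)/2 - 3 = -4*(-2) - 3 = 8 - 3 = 5)
N(t, z) = 5 (N(t, z) = 0*0 + 5 = 0 + 5 = 5)
(-6 + N(1, -1))² = (-6 + 5)² = (-1)² = 1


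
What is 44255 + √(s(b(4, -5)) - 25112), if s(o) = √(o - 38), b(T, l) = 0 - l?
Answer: 44255 + √(-25112 + I*√33) ≈ 44255.0 + 158.47*I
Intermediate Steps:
b(T, l) = -l
s(o) = √(-38 + o)
44255 + √(s(b(4, -5)) - 25112) = 44255 + √(√(-38 - 1*(-5)) - 25112) = 44255 + √(√(-38 + 5) - 25112) = 44255 + √(√(-33) - 25112) = 44255 + √(I*√33 - 25112) = 44255 + √(-25112 + I*√33)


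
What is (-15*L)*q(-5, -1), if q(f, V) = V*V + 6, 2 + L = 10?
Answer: -840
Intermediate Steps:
L = 8 (L = -2 + 10 = 8)
q(f, V) = 6 + V² (q(f, V) = V² + 6 = 6 + V²)
(-15*L)*q(-5, -1) = (-15*8)*(6 + (-1)²) = -120*(6 + 1) = -120*7 = -840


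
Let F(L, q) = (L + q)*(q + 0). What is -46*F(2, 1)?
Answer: -138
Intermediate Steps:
F(L, q) = q*(L + q) (F(L, q) = (L + q)*q = q*(L + q))
-46*F(2, 1) = -46*1*(2 + 1) = -46*1*3 = -46*3 = -138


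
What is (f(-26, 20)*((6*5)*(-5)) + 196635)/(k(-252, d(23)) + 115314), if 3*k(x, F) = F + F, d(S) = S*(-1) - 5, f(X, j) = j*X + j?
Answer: 814905/345886 ≈ 2.3560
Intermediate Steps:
f(X, j) = j + X*j (f(X, j) = X*j + j = j + X*j)
d(S) = -5 - S (d(S) = -S - 5 = -5 - S)
k(x, F) = 2*F/3 (k(x, F) = (F + F)/3 = (2*F)/3 = 2*F/3)
(f(-26, 20)*((6*5)*(-5)) + 196635)/(k(-252, d(23)) + 115314) = ((20*(1 - 26))*((6*5)*(-5)) + 196635)/(2*(-5 - 1*23)/3 + 115314) = ((20*(-25))*(30*(-5)) + 196635)/(2*(-5 - 23)/3 + 115314) = (-500*(-150) + 196635)/((⅔)*(-28) + 115314) = (75000 + 196635)/(-56/3 + 115314) = 271635/(345886/3) = 271635*(3/345886) = 814905/345886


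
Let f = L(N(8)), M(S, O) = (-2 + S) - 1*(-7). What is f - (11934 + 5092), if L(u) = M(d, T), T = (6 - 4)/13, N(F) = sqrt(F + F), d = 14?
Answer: -17007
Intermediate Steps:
N(F) = sqrt(2)*sqrt(F) (N(F) = sqrt(2*F) = sqrt(2)*sqrt(F))
T = 2/13 (T = 2*(1/13) = 2/13 ≈ 0.15385)
M(S, O) = 5 + S (M(S, O) = (-2 + S) + 7 = 5 + S)
L(u) = 19 (L(u) = 5 + 14 = 19)
f = 19
f - (11934 + 5092) = 19 - (11934 + 5092) = 19 - 1*17026 = 19 - 17026 = -17007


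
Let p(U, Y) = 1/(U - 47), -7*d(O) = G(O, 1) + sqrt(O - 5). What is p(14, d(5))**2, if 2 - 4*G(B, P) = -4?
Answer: 1/1089 ≈ 0.00091827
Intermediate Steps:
G(B, P) = 3/2 (G(B, P) = 1/2 - 1/4*(-4) = 1/2 + 1 = 3/2)
d(O) = -3/14 - sqrt(-5 + O)/7 (d(O) = -(3/2 + sqrt(O - 5))/7 = -(3/2 + sqrt(-5 + O))/7 = -3/14 - sqrt(-5 + O)/7)
p(U, Y) = 1/(-47 + U)
p(14, d(5))**2 = (1/(-47 + 14))**2 = (1/(-33))**2 = (-1/33)**2 = 1/1089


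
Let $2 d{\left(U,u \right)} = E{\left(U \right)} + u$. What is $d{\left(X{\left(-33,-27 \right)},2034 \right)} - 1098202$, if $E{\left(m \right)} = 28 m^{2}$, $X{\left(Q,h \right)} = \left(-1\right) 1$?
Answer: $-1097171$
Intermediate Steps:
$X{\left(Q,h \right)} = -1$
$d{\left(U,u \right)} = \frac{u}{2} + 14 U^{2}$ ($d{\left(U,u \right)} = \frac{28 U^{2} + u}{2} = \frac{u + 28 U^{2}}{2} = \frac{u}{2} + 14 U^{2}$)
$d{\left(X{\left(-33,-27 \right)},2034 \right)} - 1098202 = \left(\frac{1}{2} \cdot 2034 + 14 \left(-1\right)^{2}\right) - 1098202 = \left(1017 + 14 \cdot 1\right) - 1098202 = \left(1017 + 14\right) - 1098202 = 1031 - 1098202 = -1097171$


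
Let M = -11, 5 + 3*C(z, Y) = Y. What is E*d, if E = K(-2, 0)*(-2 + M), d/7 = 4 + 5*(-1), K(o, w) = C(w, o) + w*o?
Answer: -637/3 ≈ -212.33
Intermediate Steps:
C(z, Y) = -5/3 + Y/3
K(o, w) = -5/3 + o/3 + o*w (K(o, w) = (-5/3 + o/3) + w*o = (-5/3 + o/3) + o*w = -5/3 + o/3 + o*w)
d = -7 (d = 7*(4 + 5*(-1)) = 7*(4 - 5) = 7*(-1) = -7)
E = 91/3 (E = (-5/3 + (⅓)*(-2) - 2*0)*(-2 - 11) = (-5/3 - ⅔ + 0)*(-13) = -7/3*(-13) = 91/3 ≈ 30.333)
E*d = (91/3)*(-7) = -637/3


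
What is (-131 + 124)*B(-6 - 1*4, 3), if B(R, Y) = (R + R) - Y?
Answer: 161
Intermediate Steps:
B(R, Y) = -Y + 2*R (B(R, Y) = 2*R - Y = -Y + 2*R)
(-131 + 124)*B(-6 - 1*4, 3) = (-131 + 124)*(-1*3 + 2*(-6 - 1*4)) = -7*(-3 + 2*(-6 - 4)) = -7*(-3 + 2*(-10)) = -7*(-3 - 20) = -7*(-23) = 161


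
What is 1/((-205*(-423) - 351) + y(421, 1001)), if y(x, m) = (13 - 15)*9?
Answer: 1/86346 ≈ 1.1581e-5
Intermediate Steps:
y(x, m) = -18 (y(x, m) = -2*9 = -18)
1/((-205*(-423) - 351) + y(421, 1001)) = 1/((-205*(-423) - 351) - 18) = 1/((86715 - 351) - 18) = 1/(86364 - 18) = 1/86346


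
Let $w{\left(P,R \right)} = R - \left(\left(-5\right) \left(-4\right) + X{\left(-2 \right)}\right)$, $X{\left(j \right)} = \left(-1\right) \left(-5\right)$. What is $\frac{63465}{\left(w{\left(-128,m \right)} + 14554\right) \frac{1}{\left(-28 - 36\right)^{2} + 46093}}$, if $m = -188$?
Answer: $\frac{3185244885}{14341} \approx 2.2211 \cdot 10^{5}$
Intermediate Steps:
$X{\left(j \right)} = 5$
$w{\left(P,R \right)} = -25 + R$ ($w{\left(P,R \right)} = R - \left(\left(-5\right) \left(-4\right) + 5\right) = R - \left(20 + 5\right) = R - 25 = -25 + R$)
$\frac{63465}{\left(w{\left(-128,m \right)} + 14554\right) \frac{1}{\left(-28 - 36\right)^{2} + 46093}} = \frac{63465}{\left(\left(-25 - 188\right) + 14554\right) \frac{1}{\left(-28 - 36\right)^{2} + 46093}} = \frac{63465}{\left(-213 + 14554\right) \frac{1}{\left(-64\right)^{2} + 46093}} = \frac{63465}{14341 \frac{1}{4096 + 46093}} = \frac{63465}{14341 \cdot \frac{1}{50189}} = \frac{63465}{\frac{14341}{50189}} = 63465 \cdot \frac{50189}{14341} = \frac{3185244885}{14341}$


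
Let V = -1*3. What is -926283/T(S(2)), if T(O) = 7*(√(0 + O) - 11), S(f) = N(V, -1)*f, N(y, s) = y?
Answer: 10189113/889 + 926283*I*√6/889 ≈ 11461.0 + 2552.2*I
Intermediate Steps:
V = -3
S(f) = -3*f
T(O) = -77 + 7*√O (T(O) = 7*(√O - 11) = 7*(-11 + √O) = -77 + 7*√O)
-926283/T(S(2)) = -926283/(-77 + 7*√(-3*2)) = -926283/(-77 + 7*√(-6)) = -926283/(-77 + 7*(I*√6)) = -926283/(-77 + 7*I*√6)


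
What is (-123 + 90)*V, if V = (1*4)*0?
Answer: 0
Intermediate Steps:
V = 0 (V = 4*0 = 0)
(-123 + 90)*V = (-123 + 90)*0 = -33*0 = 0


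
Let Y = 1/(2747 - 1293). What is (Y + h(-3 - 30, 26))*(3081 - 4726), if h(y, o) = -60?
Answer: 143508155/1454 ≈ 98699.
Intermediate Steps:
Y = 1/1454 ≈ 0.00068776
(Y + h(-3 - 30, 26))*(3081 - 4726) = (1/1454 - 60)*(3081 - 4726) = -87239/1454*(-1645) = 143508155/1454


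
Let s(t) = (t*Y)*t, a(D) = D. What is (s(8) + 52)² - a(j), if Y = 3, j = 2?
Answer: 59534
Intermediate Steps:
s(t) = 3*t² (s(t) = (t*3)*t = (3*t)*t = 3*t²)
(s(8) + 52)² - a(j) = (3*8² + 52)² - 1*2 = (3*64 + 52)² - 2 = (192 + 52)² - 2 = 244² - 2 = 59536 - 2 = 59534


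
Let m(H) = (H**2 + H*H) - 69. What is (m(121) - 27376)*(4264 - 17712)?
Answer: -24703976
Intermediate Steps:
m(H) = -69 + 2*H**2 (m(H) = (H**2 + H**2) - 69 = 2*H**2 - 69 = -69 + 2*H**2)
(m(121) - 27376)*(4264 - 17712) = ((-69 + 2*121**2) - 27376)*(4264 - 17712) = ((-69 + 2*14641) - 27376)*(-13448) = ((-69 + 29282) - 27376)*(-13448) = (29213 - 27376)*(-13448) = 1837*(-13448) = -24703976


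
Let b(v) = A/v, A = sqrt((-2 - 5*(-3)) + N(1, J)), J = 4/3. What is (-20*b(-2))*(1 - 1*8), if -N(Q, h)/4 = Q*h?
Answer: -70*sqrt(69)/3 ≈ -193.82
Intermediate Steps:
J = 4/3 (J = 4*(1/3) = 4/3 ≈ 1.3333)
N(Q, h) = -4*Q*h
A = sqrt(69)/3 (A = sqrt((-2 - 5*(-3)) - 4*1*4/3) = sqrt((-2 + 15) - 16/3) = sqrt(13 - 16/3) = sqrt(23/3) = sqrt(69)/3 ≈ 2.7689)
b(v) = sqrt(69)/(3*v) (b(v) = (sqrt(69)/3)/v = sqrt(69)/(3*v))
(-20*b(-2))*(1 - 1*8) = (-20*sqrt(69)/(3*(-2)))*(1 - 1*8) = (-20*sqrt(69)*(-1)/(3*2))*(1 - 8) = -(-10)*sqrt(69)/3*(-7) = (10*sqrt(69)/3)*(-7) = -70*sqrt(69)/3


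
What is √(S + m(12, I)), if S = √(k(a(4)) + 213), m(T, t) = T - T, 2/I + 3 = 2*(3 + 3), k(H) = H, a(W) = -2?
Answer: 211^(¼) ≈ 3.8113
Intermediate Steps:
I = 2/9 (I = 2/(-3 + 2*(3 + 3)) = 2/(-3 + 2*6) = 2/(-3 + 12) = 2/9 ≈ 0.22222)
m(T, t) = 0
S = √211 (S = √(-2 + 213) = √211 ≈ 14.526)
√(S + m(12, I)) = √(√211 + 0) = √(√211) = 211^(¼)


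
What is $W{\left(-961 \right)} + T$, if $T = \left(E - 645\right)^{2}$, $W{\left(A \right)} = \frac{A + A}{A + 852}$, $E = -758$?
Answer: $\frac{214558503}{109} \approx 1.9684 \cdot 10^{6}$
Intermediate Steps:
$W{\left(A \right)} = \frac{2 A}{852 + A}$
$T = 1968409$ ($T = \left(-758 - 645\right)^{2} = \left(-1403\right)^{2} = 1968409$)
$W{\left(-961 \right)} + T = 2 \left(-961\right) \frac{1}{852 - 961} + 1968409 = 2 \left(-961\right) \frac{1}{-109} + 1968409 = 2 \left(-961\right) \left(- \frac{1}{109}\right) + 1968409 = \frac{1922}{109} + 1968409 = \frac{214558503}{109}$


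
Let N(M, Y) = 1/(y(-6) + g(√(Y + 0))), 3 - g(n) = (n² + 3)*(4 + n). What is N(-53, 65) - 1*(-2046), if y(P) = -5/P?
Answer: 16841206488/8231279 - 2448*√65/8231279 ≈ 2046.0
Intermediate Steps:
g(n) = 3 - (3 + n²)*(4 + n) (g(n) = 3 - (n² + 3)*(4 + n) = 3 - (3 + n²)*(4 + n))
N(M, Y) = 1/(-49/6 - Y^(3/2) - 4*Y - 3*√Y) (N(M, Y) = 1/(-5/(-6) + (-9 - (√(Y + 0))³ - 4*Y - 3*√(Y + 0))) = 1/(-5*(-⅙) + (-9 - (√Y)³ - 4*Y - 3*√Y)) = 1/(⅚ + (-9 - Y^(3/2) - 4*Y - 3*√Y)) = 1/(-49/6 - Y^(3/2) - 4*Y - 3*√Y))
N(-53, 65) - 1*(-2046) = -6/(49 + 6*65^(3/2) + 18*√65 + 24*65) - 1*(-2046) = -6/(49 + 6*(65*√65) + 18*√65 + 1560) + 2046 = -6/(49 + 390*√65 + 18*√65 + 1560) + 2046 = -6/(1609 + 408*√65) + 2046 = 2046 - 6/(1609 + 408*√65)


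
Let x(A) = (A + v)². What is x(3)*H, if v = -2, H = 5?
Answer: 5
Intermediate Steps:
x(A) = (-2 + A)² (x(A) = (A - 2)² = (-2 + A)²)
x(3)*H = (-2 + 3)²*5 = 1²*5 = 1*5 = 5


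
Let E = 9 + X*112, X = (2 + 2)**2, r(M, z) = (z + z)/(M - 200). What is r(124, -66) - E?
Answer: -34186/19 ≈ -1799.3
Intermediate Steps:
r(M, z) = 2*z/(-200 + M) (r(M, z) = (2*z)/(-200 + M) = 2*z/(-200 + M))
X = 16 (X = 4**2 = 16)
E = 1801 (E = 9 + 16*112 = 9 + 1792 = 1801)
r(124, -66) - E = 2*(-66)/(-200 + 124) - 1*1801 = 2*(-66)/(-76) - 1801 = 2*(-66)*(-1/76) - 1801 = 33/19 - 1801 = -34186/19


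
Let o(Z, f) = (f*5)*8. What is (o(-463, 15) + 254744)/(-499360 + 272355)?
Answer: -255344/227005 ≈ -1.1248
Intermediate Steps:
o(Z, f) = 40*f (o(Z, f) = (5*f)*8 = 40*f)
(o(-463, 15) + 254744)/(-499360 + 272355) = (40*15 + 254744)/(-499360 + 272355) = (600 + 254744)/(-227005) = 255344*(-1/227005) = -255344/227005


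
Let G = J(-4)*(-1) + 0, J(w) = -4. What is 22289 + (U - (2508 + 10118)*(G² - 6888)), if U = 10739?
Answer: 86798900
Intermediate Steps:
G = 4 (G = -4*(-1) + 0 = 4 + 0 = 4)
22289 + (U - (2508 + 10118)*(G² - 6888)) = 22289 + (10739 - (2508 + 10118)*(4² - 6888)) = 22289 + (10739 - 12626*(16 - 6888)) = 22289 + (10739 - 12626*(-6872)) = 22289 + (10739 - 1*(-86765872)) = 22289 + (10739 + 86765872) = 22289 + 86776611 = 86798900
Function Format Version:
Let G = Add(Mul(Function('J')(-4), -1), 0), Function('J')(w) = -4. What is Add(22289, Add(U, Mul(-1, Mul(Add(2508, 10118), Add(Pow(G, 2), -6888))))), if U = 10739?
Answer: 86798900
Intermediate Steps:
G = 4 (G = Add(Mul(-4, -1), 0) = Add(4, 0) = 4)
Add(22289, Add(U, Mul(-1, Mul(Add(2508, 10118), Add(Pow(G, 2), -6888))))) = Add(22289, Add(10739, Mul(-1, Mul(Add(2508, 10118), Add(Pow(4, 2), -6888))))) = Add(22289, Add(10739, Mul(-1, Mul(12626, Add(16, -6888))))) = Add(22289, Add(10739, Mul(-1, Mul(12626, -6872)))) = Add(22289, Add(10739, Mul(-1, -86765872))) = Add(22289, Add(10739, 86765872)) = Add(22289, 86776611) = 86798900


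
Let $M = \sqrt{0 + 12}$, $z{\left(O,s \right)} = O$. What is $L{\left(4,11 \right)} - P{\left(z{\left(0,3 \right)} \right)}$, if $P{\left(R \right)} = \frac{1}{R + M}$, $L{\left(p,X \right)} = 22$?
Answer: $22 - \frac{\sqrt{3}}{6} \approx 21.711$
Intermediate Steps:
$M = 2 \sqrt{3}$ ($M = \sqrt{12} = 2 \sqrt{3} \approx 3.4641$)
$P{\left(R \right)} = \frac{1}{R + 2 \sqrt{3}}$
$L{\left(4,11 \right)} - P{\left(z{\left(0,3 \right)} \right)} = 22 - \frac{1}{0 + 2 \sqrt{3}} = 22 - \frac{1}{2 \sqrt{3}} = 22 - \frac{\sqrt{3}}{6}$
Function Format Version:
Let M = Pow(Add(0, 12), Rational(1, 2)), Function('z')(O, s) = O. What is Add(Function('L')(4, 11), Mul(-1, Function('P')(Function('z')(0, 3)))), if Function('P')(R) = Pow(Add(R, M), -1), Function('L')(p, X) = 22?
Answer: Add(22, Mul(Rational(-1, 6), Pow(3, Rational(1, 2)))) ≈ 21.711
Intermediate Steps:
M = Mul(2, Pow(3, Rational(1, 2))) (M = Pow(12, Rational(1, 2)) = Mul(2, Pow(3, Rational(1, 2))) ≈ 3.4641)
Function('P')(R) = Pow(Add(R, Mul(2, Pow(3, Rational(1, 2)))), -1)
Add(Function('L')(4, 11), Mul(-1, Function('P')(Function('z')(0, 3)))) = Add(22, Mul(-1, Pow(Add(0, Mul(2, Pow(3, Rational(1, 2)))), -1))) = Add(22, Mul(-1, Pow(Mul(2, Pow(3, Rational(1, 2))), -1))) = Add(22, Mul(-1, Mul(Rational(1, 6), Pow(3, Rational(1, 2))))) = Add(22, Mul(Rational(-1, 6), Pow(3, Rational(1, 2))))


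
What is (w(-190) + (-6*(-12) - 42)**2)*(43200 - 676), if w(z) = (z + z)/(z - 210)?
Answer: 191559989/5 ≈ 3.8312e+7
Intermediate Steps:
w(z) = 2*z/(-210 + z) (w(z) = (2*z)/(-210 + z) = 2*z/(-210 + z))
(w(-190) + (-6*(-12) - 42)**2)*(43200 - 676) = (2*(-190)/(-210 - 190) + (-6*(-12) - 42)**2)*(43200 - 676) = (2*(-190)/(-400) + (72 - 42)**2)*42524 = (2*(-190)*(-1/400) + 30**2)*42524 = (19/20 + 900)*42524 = (18019/20)*42524 = 191559989/5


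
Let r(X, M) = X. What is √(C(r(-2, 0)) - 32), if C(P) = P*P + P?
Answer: I*√30 ≈ 5.4772*I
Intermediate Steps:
C(P) = P + P² (C(P) = P² + P = P + P²)
√(C(r(-2, 0)) - 32) = √(-2*(1 - 2) - 32) = √(-2*(-1) - 32) = √(2 - 32) = √(-30) = I*√30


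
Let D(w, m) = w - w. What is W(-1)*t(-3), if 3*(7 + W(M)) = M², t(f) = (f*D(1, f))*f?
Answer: 0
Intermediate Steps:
D(w, m) = 0
t(f) = 0 (t(f) = (f*0)*f = 0*f = 0)
W(M) = -7 + M²/3
W(-1)*t(-3) = (-7 + (⅓)*(-1)²)*0 = (-7 + (⅓)*1)*0 = (-7 + ⅓)*0 = -20/3*0 = 0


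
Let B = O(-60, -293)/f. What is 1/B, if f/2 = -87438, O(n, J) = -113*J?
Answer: -174876/33109 ≈ -5.2818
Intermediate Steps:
f = -174876 (f = 2*(-87438) = -174876)
B = -33109/174876 (B = -113*(-293)/(-174876) = 33109*(-1/174876) = -33109/174876 ≈ -0.18933)
1/B = 1/(-33109/174876) = -174876/33109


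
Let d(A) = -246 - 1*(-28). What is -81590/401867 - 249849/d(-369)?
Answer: 100388281463/87607006 ≈ 1145.9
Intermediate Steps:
d(A) = -218 (d(A) = -246 + 28 = -218)
-81590/401867 - 249849/d(-369) = -81590/401867 - 249849/(-218) = -81590*1/401867 - 249849*(-1/218) = -81590/401867 + 249849/218 = 100388281463/87607006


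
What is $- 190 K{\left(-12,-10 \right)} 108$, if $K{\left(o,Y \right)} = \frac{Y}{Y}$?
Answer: $-20520$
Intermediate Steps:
$K{\left(o,Y \right)} = 1$
$- 190 K{\left(-12,-10 \right)} 108 = \left(-190\right) 1 \cdot 108 = \left(-190\right) 108 = -20520$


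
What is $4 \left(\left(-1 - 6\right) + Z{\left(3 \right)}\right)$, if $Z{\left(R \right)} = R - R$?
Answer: $-28$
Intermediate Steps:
$Z{\left(R \right)} = 0$
$4 \left(\left(-1 - 6\right) + Z{\left(3 \right)}\right) = 4 \left(\left(-1 - 6\right) + 0\right) = 4 \left(-7 + 0\right) = 4 \left(-7\right) = -28$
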